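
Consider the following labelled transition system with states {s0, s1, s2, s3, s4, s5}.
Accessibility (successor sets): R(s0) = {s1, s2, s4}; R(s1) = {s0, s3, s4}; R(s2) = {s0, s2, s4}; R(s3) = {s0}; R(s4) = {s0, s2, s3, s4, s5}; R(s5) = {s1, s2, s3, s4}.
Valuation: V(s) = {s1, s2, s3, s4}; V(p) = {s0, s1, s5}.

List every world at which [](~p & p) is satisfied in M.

none

Let φ = [](~p & p). Evaluate φ at each world:
  s0 (successors {s1, s2, s4}): φ is false.
  s1 (successors {s0, s3, s4}): φ is false.
  s2 (successors {s0, s2, s4}): φ is false.
  s3 (successors {s0}): φ is false.
  s4 (successors {s0, s2, s3, s4, s5}): φ is false.
  s5 (successors {s1, s2, s3, s4}): φ is false.
For instance, at s3:
  At s3: [](~p & p) requires ~p & p at every successor {s0}.
    ~p & p fails at s0, so [](~p & p) is false at s3.
Satisfying worlds: none.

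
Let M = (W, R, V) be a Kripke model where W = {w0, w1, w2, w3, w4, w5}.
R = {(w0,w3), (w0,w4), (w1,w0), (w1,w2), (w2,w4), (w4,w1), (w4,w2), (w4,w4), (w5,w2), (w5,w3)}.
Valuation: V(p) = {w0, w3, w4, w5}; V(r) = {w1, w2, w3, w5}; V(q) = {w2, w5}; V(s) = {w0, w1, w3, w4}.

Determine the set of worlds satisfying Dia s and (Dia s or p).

Let φ = Dia s and (Dia s or p). Evaluate φ at each world:
  w0 (successors {w3, w4}): φ is true.
  w1 (successors {w0, w2}): φ is true.
  w2 (successors {w4}): φ is true.
  w3 (successors ∅): φ is false.
  w4 (successors {w1, w2, w4}): φ is true.
  w5 (successors {w2, w3}): φ is true.
For instance, at w1:
  At w1: Dia s is true, Dia s or p is true, so Dia s and (Dia s or p) is true.
    At w1: Dia s requires s at some successor in {w0, w2}.
      s holds at w0, so Dia s is true at w1.
    At w1: Dia s is true, p is false, so Dia s or p is true.
      At w1: Dia s requires s at some successor in {w0, w2}.
        s holds at w0, so Dia s is true at w1.
Satisfying worlds: {w0, w1, w2, w4, w5}

w0, w1, w2, w4, w5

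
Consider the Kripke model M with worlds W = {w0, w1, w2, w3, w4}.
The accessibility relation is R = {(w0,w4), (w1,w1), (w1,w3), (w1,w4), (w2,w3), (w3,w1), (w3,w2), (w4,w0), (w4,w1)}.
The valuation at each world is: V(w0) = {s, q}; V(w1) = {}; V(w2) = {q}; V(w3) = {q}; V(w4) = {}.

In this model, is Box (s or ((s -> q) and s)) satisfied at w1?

At w1: Box (s or ((s -> q) and s)) requires s or ((s -> q) and s) at every successor {w1, w3, w4}.
  s or ((s -> q) and s) fails at w1, so Box (s or ((s -> q) and s)) is false at w1.

No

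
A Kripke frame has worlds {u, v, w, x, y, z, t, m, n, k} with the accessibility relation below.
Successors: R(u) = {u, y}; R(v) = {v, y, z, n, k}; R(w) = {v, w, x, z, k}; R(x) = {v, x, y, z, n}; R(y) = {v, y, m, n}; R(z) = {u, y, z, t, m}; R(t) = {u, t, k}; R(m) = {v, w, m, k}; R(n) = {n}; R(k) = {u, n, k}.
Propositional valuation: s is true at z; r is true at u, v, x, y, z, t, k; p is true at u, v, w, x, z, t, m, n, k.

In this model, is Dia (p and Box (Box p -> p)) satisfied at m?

Yes

At m: Dia (p and Box (Box p -> p)) requires p and Box (Box p -> p) at some successor in {v, w, m, k}.
  p and Box (Box p -> p) holds at v, so Dia (p and Box (Box p -> p)) is true at m.
    At v: p is true, Box (Box p -> p) is true, so p and Box (Box p -> p) is true.
      At v: Box (Box p -> p) requires Box p -> p at every successor {v, y, z, n, k}.
        At v: Box p -> p is true.
        At y: Box p -> p is true.
        At z: Box p -> p is true.
        At n: Box p -> p is true.
        At k: Box p -> p is true.
      So Box (Box p -> p) is true at v.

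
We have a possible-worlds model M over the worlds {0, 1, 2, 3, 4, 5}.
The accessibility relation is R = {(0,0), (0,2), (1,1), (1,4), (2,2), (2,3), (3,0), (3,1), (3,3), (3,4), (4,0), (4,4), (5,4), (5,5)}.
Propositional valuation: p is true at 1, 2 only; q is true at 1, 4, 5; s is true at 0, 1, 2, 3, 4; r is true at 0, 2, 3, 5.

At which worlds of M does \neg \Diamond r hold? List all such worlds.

Recall that \Diamond ψ holds at a world iff ψ holds at some accessible world.
Let φ = \neg \Diamond r. Evaluate φ at each world:
  0 (successors {0, 2}): φ is false.
  1 (successors {1, 4}): φ is true.
  2 (successors {2, 3}): φ is false.
  3 (successors {0, 1, 3, 4}): φ is false.
  4 (successors {0, 4}): φ is false.
  5 (successors {4, 5}): φ is false.
For instance, at 4:
  At 4: \Diamond r is true, so \neg \Diamond r is false.
    At 4: \Diamond r requires r at some successor in {0, 4}.
      r holds at 0, so \Diamond r is true at 4.
Satisfying worlds: {1}

1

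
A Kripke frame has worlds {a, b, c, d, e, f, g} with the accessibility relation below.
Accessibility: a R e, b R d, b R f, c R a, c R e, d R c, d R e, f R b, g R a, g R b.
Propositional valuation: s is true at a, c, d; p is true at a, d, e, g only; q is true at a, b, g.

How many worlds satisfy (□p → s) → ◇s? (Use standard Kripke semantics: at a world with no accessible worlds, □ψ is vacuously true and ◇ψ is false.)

5

Let φ = (□p → s) → ◇s. Evaluate φ at each world:
  a (successors {e}): φ is false.
  b (successors {d, f}): φ is true.
  c (successors {a, e}): φ is true.
  d (successors {c, e}): φ is true.
  e (successors ∅): φ is true.
  f (successors {b}): φ is false.
  g (successors {a, b}): φ is true.
For instance, at c:
  At c: □p → s is true, ◇s is true, so (□p → s) → ◇s is true.
    At c: □p is true, s is true, so □p → s is true.
      At c: □p requires p at every successor {a, e}.
        At a: p is true.
        At e: p is true.
      So □p is true at c.
    At c: ◇s requires s at some successor in {a, e}.
      s holds at a, so ◇s is true at c.
Satisfying worlds: {b, c, d, e, g}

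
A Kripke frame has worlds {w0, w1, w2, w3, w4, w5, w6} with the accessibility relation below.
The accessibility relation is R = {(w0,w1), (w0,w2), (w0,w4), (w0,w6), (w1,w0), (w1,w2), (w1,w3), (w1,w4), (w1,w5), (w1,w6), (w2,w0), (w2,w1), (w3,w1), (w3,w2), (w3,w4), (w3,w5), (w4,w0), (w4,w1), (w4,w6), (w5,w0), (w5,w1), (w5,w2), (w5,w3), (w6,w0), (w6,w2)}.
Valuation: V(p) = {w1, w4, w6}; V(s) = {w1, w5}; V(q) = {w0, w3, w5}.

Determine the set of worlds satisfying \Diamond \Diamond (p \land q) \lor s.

Recall that \Diamond ψ holds at a world iff ψ holds at some accessible world.
Let φ = \Diamond \Diamond (p \land q) \lor s. Evaluate φ at each world:
  w0 (successors {w1, w2, w4, w6}): φ is false.
  w1 (successors {w0, w2, w3, w4, w5, w6}): φ is true.
  w2 (successors {w0, w1}): φ is false.
  w3 (successors {w1, w2, w4, w5}): φ is false.
  w4 (successors {w0, w1, w6}): φ is false.
  w5 (successors {w0, w1, w2, w3}): φ is true.
  w6 (successors {w0, w2}): φ is false.
For instance, at w0:
  At w0: \Diamond \Diamond (p \land q) is false, s is false, so \Diamond \Diamond (p \land q) \lor s is false.
    At w0: \Diamond \Diamond (p \land q) requires \Diamond (p \land q) at some successor in {w1, w2, w4, w6}.
      At w1: \Diamond (p \land q) is false.
      At w2: \Diamond (p \land q) is false.
      At w4: \Diamond (p \land q) is false.
      At w6: \Diamond (p \land q) is false.
    So \Diamond \Diamond (p \land q) is false at w0.
Satisfying worlds: {w1, w5}

w1, w5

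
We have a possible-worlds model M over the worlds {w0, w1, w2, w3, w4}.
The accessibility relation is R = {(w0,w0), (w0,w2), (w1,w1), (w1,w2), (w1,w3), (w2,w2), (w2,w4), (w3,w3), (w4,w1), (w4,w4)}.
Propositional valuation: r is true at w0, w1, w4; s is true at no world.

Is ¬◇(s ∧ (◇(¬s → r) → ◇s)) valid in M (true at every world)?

Recall that ◇ψ holds at a world iff ψ holds at some accessible world.
Let φ = ¬◇(s ∧ (◇(¬s → r) → ◇s)). Evaluate φ at each world:
  w0 (successors {w0, w2}): φ is true.
  w1 (successors {w1, w2, w3}): φ is true.
  w2 (successors {w2, w4}): φ is true.
  w3 (successors {w3}): φ is true.
  w4 (successors {w1, w4}): φ is true.
For instance, at w4:
  At w4: ◇(s ∧ (◇(¬s → r) → ◇s)) is false, so ¬◇(s ∧ (◇(¬s → r) → ◇s)) is true.
    At w4: ◇(s ∧ (◇(¬s → r) → ◇s)) requires s ∧ (◇(¬s → r) → ◇s) at some successor in {w1, w4}.
      At w1: s ∧ (◇(¬s → r) → ◇s) is false.
      At w4: s ∧ (◇(¬s → r) → ◇s) is false.
    So ◇(s ∧ (◇(¬s → r) → ◇s)) is false at w4.

Yes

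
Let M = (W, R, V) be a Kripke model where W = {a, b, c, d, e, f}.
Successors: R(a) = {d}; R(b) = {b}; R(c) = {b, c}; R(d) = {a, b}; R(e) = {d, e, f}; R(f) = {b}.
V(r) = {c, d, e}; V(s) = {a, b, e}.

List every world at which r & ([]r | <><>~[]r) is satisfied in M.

Let φ = r & ([]r | <><>~[]r). Evaluate φ at each world:
  a (successors {d}): φ is false.
  b (successors {b}): φ is false.
  c (successors {b, c}): φ is true.
  d (successors {a, b}): φ is true.
  e (successors {d, e, f}): φ is true.
  f (successors {b}): φ is false.
For instance, at c:
  At c: r is true, []r | <><>~[]r is true, so r & ([]r | <><>~[]r) is true.
    At c: []r is false, <><>~[]r is true, so []r | <><>~[]r is true.
      At c: []r requires r at every successor {b, c}.
        r fails at b, so []r is false at c.
      At c: <><>~[]r requires <>~[]r at some successor in {b, c}.
        <>~[]r holds at b, so <><>~[]r is true at c.
Satisfying worlds: {c, d, e}

c, d, e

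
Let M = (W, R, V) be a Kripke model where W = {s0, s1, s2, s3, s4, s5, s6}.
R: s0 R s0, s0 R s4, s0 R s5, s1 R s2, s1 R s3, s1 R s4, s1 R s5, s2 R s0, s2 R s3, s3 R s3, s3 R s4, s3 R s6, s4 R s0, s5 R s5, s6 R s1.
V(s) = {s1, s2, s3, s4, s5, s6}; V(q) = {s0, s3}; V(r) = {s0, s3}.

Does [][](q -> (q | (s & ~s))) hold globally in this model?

Let φ = [][](q -> (q | (s & ~s))). Evaluate φ at each world:
  s0 (successors {s0, s4, s5}): φ is true.
  s1 (successors {s2, s3, s4, s5}): φ is true.
  s2 (successors {s0, s3}): φ is true.
  s3 (successors {s3, s4, s6}): φ is true.
  s4 (successors {s0}): φ is true.
  s5 (successors {s5}): φ is true.
  s6 (successors {s1}): φ is true.
For instance, at s0:
  At s0: [][](q -> (q | (s & ~s))) requires [](q -> (q | (s & ~s))) at every successor {s0, s4, s5}.
      At s0: [](q -> (q | (s & ~s))) requires q -> (q | (s & ~s)) at every successor {s0, s4, s5}.
        At s0: q -> (q | (s & ~s)) is true.
        At s4: q -> (q | (s & ~s)) is true.
        At s5: q -> (q | (s & ~s)) is true.
      So [](q -> (q | (s & ~s))) is true at s0.
      At s4: [](q -> (q | (s & ~s))) requires q -> (q | (s & ~s)) at every successor {s0}.
        At s0: q -> (q | (s & ~s)) is true.
      So [](q -> (q | (s & ~s))) is true at s4.
      At s5: [](q -> (q | (s & ~s))) requires q -> (q | (s & ~s)) at every successor {s5}.
        At s5: q -> (q | (s & ~s)) is true.
      So [](q -> (q | (s & ~s))) is true at s5.
  So [][](q -> (q | (s & ~s))) is true at s0.

Yes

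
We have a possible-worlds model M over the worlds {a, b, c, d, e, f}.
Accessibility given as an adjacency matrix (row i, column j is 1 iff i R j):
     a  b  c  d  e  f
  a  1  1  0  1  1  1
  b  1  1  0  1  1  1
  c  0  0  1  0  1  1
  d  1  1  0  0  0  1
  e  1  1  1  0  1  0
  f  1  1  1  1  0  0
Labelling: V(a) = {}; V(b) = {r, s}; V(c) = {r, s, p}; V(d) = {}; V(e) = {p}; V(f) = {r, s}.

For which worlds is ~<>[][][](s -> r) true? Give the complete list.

Let φ = ~<>[][][](s -> r). Evaluate φ at each world:
  a (successors {a, b, d, e, f}): φ is false.
  b (successors {a, b, d, e, f}): φ is false.
  c (successors {c, e, f}): φ is false.
  d (successors {a, b, f}): φ is false.
  e (successors {a, b, c, e}): φ is false.
  f (successors {a, b, c, d}): φ is false.
For instance, at c:
  At c: <>[][][](s -> r) is true, so ~<>[][][](s -> r) is false.
    At c: <>[][][](s -> r) requires [][][](s -> r) at some successor in {c, e, f}.
      [][][](s -> r) holds at c, so <>[][][](s -> r) is true at c.
Satisfying worlds: none.

none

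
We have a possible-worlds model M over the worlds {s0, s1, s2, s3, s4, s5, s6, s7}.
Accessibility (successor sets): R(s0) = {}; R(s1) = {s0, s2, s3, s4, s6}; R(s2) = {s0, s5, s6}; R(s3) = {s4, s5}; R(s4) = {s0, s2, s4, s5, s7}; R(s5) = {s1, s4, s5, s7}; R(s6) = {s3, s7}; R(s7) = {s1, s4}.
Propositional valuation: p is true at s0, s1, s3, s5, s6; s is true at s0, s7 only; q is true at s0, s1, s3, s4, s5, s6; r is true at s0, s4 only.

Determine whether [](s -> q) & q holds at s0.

Yes

At s0: [](s -> q) is true, q is true, so [](s -> q) & q is true.
  At s0: no accessible worlds, so [](s -> q) holds vacuously.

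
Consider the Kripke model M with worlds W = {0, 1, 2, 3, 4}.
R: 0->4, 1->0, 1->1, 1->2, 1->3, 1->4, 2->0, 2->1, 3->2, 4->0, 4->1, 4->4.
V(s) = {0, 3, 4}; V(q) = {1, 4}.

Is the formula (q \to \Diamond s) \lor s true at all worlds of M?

Yes

Recall that \Diamond ψ holds at a world iff ψ holds at some accessible world.
Let φ = (q \to \Diamond s) \lor s. Evaluate φ at each world:
  0 (successors {4}): φ is true.
  1 (successors {0, 1, 2, 3, 4}): φ is true.
  2 (successors {0, 1}): φ is true.
  3 (successors {2}): φ is true.
  4 (successors {0, 1, 4}): φ is true.
For instance, at 1:
  At 1: q \to \Diamond s is true, s is false, so (q \to \Diamond s) \lor s is true.
    At 1: q is true, \Diamond s is true, so q \to \Diamond s is true.
      At 1: \Diamond s requires s at some successor in {0, 1, 2, 3, 4}.
        s holds at 0, so \Diamond s is true at 1.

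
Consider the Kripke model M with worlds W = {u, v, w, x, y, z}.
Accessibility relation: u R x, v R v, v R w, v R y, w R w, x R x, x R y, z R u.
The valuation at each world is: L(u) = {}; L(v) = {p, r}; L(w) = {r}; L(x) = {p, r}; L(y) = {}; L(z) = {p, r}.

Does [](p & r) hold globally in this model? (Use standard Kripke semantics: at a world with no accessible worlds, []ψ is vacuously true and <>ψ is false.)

Let φ = [](p & r). Evaluate φ at each world:
  u (successors {x}): φ is true.
  v (successors {v, w, y}): φ is false.
  w (successors {w}): φ is false.
  x (successors {x, y}): φ is false.
  y (successors ∅): φ is true.
  z (successors {u}): φ is false.
Detail at v (counterexample):
  At v: [](p & r) requires p & r at every successor {v, w, y}.
    p & r fails at w, so [](p & r) is false at v.

No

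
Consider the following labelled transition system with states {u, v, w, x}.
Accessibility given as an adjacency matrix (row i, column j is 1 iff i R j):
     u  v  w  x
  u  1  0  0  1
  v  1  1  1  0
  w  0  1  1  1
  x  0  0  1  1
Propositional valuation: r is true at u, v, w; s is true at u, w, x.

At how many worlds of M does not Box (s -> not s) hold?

4

Let φ = not Box (s -> not s). Evaluate φ at each world:
  u (successors {u, x}): φ is true.
  v (successors {u, v, w}): φ is true.
  w (successors {v, w, x}): φ is true.
  x (successors {w, x}): φ is true.
For instance, at w:
  At w: Box (s -> not s) is false, so not Box (s -> not s) is true.
    At w: Box (s -> not s) requires s -> not s at every successor {v, w, x}.
      s -> not s fails at w, so Box (s -> not s) is false at w.
Satisfying worlds: {u, v, w, x}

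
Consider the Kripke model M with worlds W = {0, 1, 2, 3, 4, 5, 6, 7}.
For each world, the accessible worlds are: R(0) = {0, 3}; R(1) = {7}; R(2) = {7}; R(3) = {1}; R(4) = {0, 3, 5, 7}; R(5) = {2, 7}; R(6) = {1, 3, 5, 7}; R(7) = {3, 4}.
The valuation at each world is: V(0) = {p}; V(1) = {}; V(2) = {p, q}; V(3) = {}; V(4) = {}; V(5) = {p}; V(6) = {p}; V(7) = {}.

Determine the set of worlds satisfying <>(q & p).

5

Let φ = <>(q & p). Evaluate φ at each world:
  0 (successors {0, 3}): φ is false.
  1 (successors {7}): φ is false.
  2 (successors {7}): φ is false.
  3 (successors {1}): φ is false.
  4 (successors {0, 3, 5, 7}): φ is false.
  5 (successors {2, 7}): φ is true.
  6 (successors {1, 3, 5, 7}): φ is false.
  7 (successors {3, 4}): φ is false.
For instance, at 2:
  At 2: <>(q & p) requires q & p at some successor in {7}.
    At 7: q & p is false.
  So <>(q & p) is false at 2.
Satisfying worlds: {5}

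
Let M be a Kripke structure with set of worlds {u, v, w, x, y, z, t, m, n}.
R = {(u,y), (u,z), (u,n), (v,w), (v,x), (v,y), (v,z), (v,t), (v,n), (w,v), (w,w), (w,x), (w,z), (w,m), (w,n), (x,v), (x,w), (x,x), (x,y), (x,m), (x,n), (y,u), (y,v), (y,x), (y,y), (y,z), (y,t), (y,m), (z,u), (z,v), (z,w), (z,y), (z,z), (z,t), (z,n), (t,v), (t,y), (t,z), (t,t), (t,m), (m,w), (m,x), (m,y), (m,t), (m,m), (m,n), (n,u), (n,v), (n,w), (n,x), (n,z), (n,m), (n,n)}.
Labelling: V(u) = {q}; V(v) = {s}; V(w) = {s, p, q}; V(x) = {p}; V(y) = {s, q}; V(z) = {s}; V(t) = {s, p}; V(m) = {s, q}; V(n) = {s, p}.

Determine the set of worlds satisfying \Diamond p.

Let φ = \Diamond p. Evaluate φ at each world:
  u (successors {y, z, n}): φ is true.
  v (successors {w, x, y, z, t, n}): φ is true.
  w (successors {v, w, x, z, m, n}): φ is true.
  x (successors {v, w, x, y, m, n}): φ is true.
  y (successors {u, v, x, y, z, t, m}): φ is true.
  z (successors {u, v, w, y, z, t, n}): φ is true.
  t (successors {v, y, z, t, m}): φ is true.
  m (successors {w, x, y, t, m, n}): φ is true.
  n (successors {u, v, w, x, z, m, n}): φ is true.
For instance, at w:
  At w: \Diamond p requires p at some successor in {v, w, x, z, m, n}.
    p holds at w, so \Diamond p is true at w.
Satisfying worlds: {u, v, w, x, y, z, t, m, n}

u, v, w, x, y, z, t, m, n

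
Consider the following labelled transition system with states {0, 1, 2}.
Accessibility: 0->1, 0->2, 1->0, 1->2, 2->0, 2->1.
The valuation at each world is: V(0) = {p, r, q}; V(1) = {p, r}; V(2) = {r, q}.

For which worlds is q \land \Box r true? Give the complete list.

Let φ = q \land \Box r. Evaluate φ at each world:
  0 (successors {1, 2}): φ is true.
  1 (successors {0, 2}): φ is false.
  2 (successors {0, 1}): φ is true.
For instance, at 1:
  At 1: q is false, \Box r is true, so q \land \Box r is false.
    At 1: \Box r requires r at every successor {0, 2}.
      At 0: r is true.
      At 2: r is true.
    So \Box r is true at 1.
Satisfying worlds: {0, 2}

0, 2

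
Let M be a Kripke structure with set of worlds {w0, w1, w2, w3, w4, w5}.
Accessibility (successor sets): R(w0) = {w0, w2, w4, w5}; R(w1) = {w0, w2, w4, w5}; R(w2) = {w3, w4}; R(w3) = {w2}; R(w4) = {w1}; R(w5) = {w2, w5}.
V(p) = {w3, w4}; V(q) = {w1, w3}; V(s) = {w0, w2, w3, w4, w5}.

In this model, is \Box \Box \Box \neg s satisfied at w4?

At w4: \Box \Box \Box \neg s requires \Box \Box \neg s at every successor {w1}.
  \Box \Box \neg s fails at w1, so \Box \Box \Box \neg s is false at w4.
    At w1: \Box \Box \neg s requires \Box \neg s at every successor {w0, w2, w4, w5}.
      \Box \neg s fails at w0, so \Box \Box \neg s is false at w1.

No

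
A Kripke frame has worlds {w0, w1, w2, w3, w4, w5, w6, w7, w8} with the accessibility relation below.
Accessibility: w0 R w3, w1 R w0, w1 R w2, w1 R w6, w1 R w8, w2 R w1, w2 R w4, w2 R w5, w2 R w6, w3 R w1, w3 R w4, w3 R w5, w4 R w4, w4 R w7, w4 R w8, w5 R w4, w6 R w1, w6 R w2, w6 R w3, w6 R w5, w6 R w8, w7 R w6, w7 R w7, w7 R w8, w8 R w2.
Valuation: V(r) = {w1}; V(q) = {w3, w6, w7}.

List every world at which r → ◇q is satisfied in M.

w0, w1, w2, w3, w4, w5, w6, w7, w8

Let φ = r → ◇q. Evaluate φ at each world:
  w0 (successors {w3}): φ is true.
  w1 (successors {w0, w2, w6, w8}): φ is true.
  w2 (successors {w1, w4, w5, w6}): φ is true.
  w3 (successors {w1, w4, w5}): φ is true.
  w4 (successors {w4, w7, w8}): φ is true.
  w5 (successors {w4}): φ is true.
  w6 (successors {w1, w2, w3, w5, w8}): φ is true.
  w7 (successors {w6, w7, w8}): φ is true.
  w8 (successors {w2}): φ is true.
For instance, at w5:
  At w5: r is false, ◇q is false, so r → ◇q is true.
    At w5: ◇q requires q at some successor in {w4}.
      At w4: q is false.
    So ◇q is false at w5.
Satisfying worlds: {w0, w1, w2, w3, w4, w5, w6, w7, w8}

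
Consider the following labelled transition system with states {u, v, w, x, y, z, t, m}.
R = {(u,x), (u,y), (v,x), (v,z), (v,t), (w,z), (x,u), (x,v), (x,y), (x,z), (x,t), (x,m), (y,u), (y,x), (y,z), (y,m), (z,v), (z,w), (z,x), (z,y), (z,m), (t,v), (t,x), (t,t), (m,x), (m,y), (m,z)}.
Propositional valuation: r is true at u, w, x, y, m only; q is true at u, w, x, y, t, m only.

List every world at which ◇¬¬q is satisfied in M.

u, v, x, y, z, t, m

Let φ = ◇¬¬q. Evaluate φ at each world:
  u (successors {x, y}): φ is true.
  v (successors {x, z, t}): φ is true.
  w (successors {z}): φ is false.
  x (successors {u, v, y, z, t, m}): φ is true.
  y (successors {u, x, z, m}): φ is true.
  z (successors {v, w, x, y, m}): φ is true.
  t (successors {v, x, t}): φ is true.
  m (successors {x, y, z}): φ is true.
For instance, at m:
  At m: ◇¬¬q requires ¬¬q at some successor in {x, y, z}.
    ¬¬q holds at x, so ◇¬¬q is true at m.
Satisfying worlds: {u, v, x, y, z, t, m}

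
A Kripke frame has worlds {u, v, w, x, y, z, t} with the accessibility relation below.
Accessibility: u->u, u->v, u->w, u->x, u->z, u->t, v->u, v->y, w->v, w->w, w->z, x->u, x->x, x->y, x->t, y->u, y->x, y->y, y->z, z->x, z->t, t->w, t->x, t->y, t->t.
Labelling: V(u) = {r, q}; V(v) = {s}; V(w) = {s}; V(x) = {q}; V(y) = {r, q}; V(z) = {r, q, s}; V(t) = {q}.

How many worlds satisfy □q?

4

Let φ = □q. Evaluate φ at each world:
  u (successors {u, v, w, x, z, t}): φ is false.
  v (successors {u, y}): φ is true.
  w (successors {v, w, z}): φ is false.
  x (successors {u, x, y, t}): φ is true.
  y (successors {u, x, y, z}): φ is true.
  z (successors {x, t}): φ is true.
  t (successors {w, x, y, t}): φ is false.
For instance, at x:
  At x: □q requires q at every successor {u, x, y, t}.
    At u: q is true.
    At x: q is true.
    At y: q is true.
    At t: q is true.
  So □q is true at x.
Satisfying worlds: {v, x, y, z}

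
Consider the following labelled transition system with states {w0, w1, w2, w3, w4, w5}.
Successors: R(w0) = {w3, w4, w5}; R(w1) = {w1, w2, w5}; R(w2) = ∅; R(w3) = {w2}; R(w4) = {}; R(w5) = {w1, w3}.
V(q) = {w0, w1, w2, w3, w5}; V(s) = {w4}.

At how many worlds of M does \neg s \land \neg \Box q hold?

1

Let φ = \neg s \land \neg \Box q. Evaluate φ at each world:
  w0 (successors {w3, w4, w5}): φ is true.
  w1 (successors {w1, w2, w5}): φ is false.
  w2 (successors ∅): φ is false.
  w3 (successors {w2}): φ is false.
  w4 (successors ∅): φ is false.
  w5 (successors {w1, w3}): φ is false.
For instance, at w3:
  At w3: \neg s is true, \neg \Box q is false, so \neg s \land \neg \Box q is false.
    At w3: \Box q is true, so \neg \Box q is false.
      At w3: \Box q requires q at every successor {w2}.
        At w2: q is true.
      So \Box q is true at w3.
Satisfying worlds: {w0}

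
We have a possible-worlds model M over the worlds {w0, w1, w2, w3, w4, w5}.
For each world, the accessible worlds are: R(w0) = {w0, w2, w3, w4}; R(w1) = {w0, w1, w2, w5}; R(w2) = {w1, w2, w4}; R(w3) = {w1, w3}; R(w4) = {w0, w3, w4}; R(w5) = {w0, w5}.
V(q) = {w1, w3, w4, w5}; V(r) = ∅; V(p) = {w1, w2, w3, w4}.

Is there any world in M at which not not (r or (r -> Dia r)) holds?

Yes

Let φ = not not (r or (r -> Dia r)). Evaluate φ at each world:
  w0 (successors {w0, w2, w3, w4}): φ is true.
  w1 (successors {w0, w1, w2, w5}): φ is true.
  w2 (successors {w1, w2, w4}): φ is true.
  w3 (successors {w1, w3}): φ is true.
  w4 (successors {w0, w3, w4}): φ is true.
  w5 (successors {w0, w5}): φ is true.
Detail at w0 (witness):
  At w0: not (r or (r -> Dia r)) is false, so not not (r or (r -> Dia r)) is true.
    At w0: r or (r -> Dia r) is true, so not (r or (r -> Dia r)) is false.
      At w0: r is false, r -> Dia r is true, so r or (r -> Dia r) is true.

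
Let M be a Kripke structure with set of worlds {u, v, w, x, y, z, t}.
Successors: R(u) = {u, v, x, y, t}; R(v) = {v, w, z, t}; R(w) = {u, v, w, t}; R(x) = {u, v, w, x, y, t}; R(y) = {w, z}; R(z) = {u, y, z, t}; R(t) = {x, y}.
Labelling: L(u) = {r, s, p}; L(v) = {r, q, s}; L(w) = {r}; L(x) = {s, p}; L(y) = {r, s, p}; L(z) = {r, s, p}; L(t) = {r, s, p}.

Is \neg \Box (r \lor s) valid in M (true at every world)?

No

Recall that \Box ψ holds at a world iff ψ holds at every accessible world, and \Diamond ψ holds iff ψ holds at some accessible world.
Let φ = \neg \Box (r \lor s). Evaluate φ at each world:
  u (successors {u, v, x, y, t}): φ is false.
  v (successors {v, w, z, t}): φ is false.
  w (successors {u, v, w, t}): φ is false.
  x (successors {u, v, w, x, y, t}): φ is false.
  y (successors {w, z}): φ is false.
  z (successors {u, y, z, t}): φ is false.
  t (successors {x, y}): φ is false.
Detail at u (counterexample):
  At u: \Box (r \lor s) is true, so \neg \Box (r \lor s) is false.
    At u: \Box (r \lor s) requires r \lor s at every successor {u, v, x, y, t}.
      At u: r \lor s is true.
      At v: r \lor s is true.
      At x: r \lor s is true.
      At y: r \lor s is true.
      At t: r \lor s is true.
    So \Box (r \lor s) is true at u.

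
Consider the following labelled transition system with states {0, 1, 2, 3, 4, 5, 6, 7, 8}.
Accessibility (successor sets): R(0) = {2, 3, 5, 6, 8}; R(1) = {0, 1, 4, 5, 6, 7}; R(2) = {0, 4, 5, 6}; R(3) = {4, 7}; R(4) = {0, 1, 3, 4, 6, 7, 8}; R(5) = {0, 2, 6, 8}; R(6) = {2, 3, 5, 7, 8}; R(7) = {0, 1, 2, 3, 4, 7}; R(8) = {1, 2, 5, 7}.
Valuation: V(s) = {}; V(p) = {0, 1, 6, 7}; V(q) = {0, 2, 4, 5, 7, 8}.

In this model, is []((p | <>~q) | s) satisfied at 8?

At 8: []((p | <>~q) | s) requires (p | <>~q) | s at every successor {1, 2, 5, 7}.
  At 1: (p | <>~q) | s is true.
  At 2: (p | <>~q) | s is true.
  At 5: (p | <>~q) | s is true.
  At 7: (p | <>~q) | s is true.
So []((p | <>~q) | s) is true at 8.

Yes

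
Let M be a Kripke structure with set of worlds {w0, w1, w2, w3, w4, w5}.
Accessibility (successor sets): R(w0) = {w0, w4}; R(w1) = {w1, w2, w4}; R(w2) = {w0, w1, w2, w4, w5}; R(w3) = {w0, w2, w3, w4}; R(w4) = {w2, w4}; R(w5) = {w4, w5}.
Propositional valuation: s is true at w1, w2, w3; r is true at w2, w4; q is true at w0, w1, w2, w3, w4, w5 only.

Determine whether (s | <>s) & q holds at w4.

At w4: s | <>s is true, q is true, so (s | <>s) & q is true.
  At w4: s is false, <>s is true, so s | <>s is true.
    At w4: <>s requires s at some successor in {w2, w4}.
      s holds at w2, so <>s is true at w4.

Yes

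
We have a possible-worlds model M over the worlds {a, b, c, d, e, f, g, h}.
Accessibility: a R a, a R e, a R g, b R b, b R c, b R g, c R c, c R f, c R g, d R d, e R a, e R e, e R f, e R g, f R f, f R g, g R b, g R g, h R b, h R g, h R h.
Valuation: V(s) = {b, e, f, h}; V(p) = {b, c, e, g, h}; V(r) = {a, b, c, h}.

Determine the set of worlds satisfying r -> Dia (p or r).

Recall that Dia ψ holds at a world iff ψ holds at some accessible world.
Let φ = r -> Dia (p or r). Evaluate φ at each world:
  a (successors {a, e, g}): φ is true.
  b (successors {b, c, g}): φ is true.
  c (successors {c, f, g}): φ is true.
  d (successors {d}): φ is true.
  e (successors {a, e, f, g}): φ is true.
  f (successors {f, g}): φ is true.
  g (successors {b, g}): φ is true.
  h (successors {b, g, h}): φ is true.
For instance, at c:
  At c: r is true, Dia (p or r) is true, so r -> Dia (p or r) is true.
    At c: Dia (p or r) requires p or r at some successor in {c, f, g}.
      p or r holds at c, so Dia (p or r) is true at c.
Satisfying worlds: {a, b, c, d, e, f, g, h}

a, b, c, d, e, f, g, h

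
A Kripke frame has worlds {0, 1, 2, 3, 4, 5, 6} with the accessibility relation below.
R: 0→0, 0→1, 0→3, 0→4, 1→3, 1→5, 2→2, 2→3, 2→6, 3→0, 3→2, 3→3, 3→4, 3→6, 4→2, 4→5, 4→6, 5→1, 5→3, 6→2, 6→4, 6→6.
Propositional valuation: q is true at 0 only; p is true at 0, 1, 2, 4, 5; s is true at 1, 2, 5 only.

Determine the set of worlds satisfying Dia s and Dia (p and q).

Let φ = Dia s and Dia (p and q). Evaluate φ at each world:
  0 (successors {0, 1, 3, 4}): φ is true.
  1 (successors {3, 5}): φ is false.
  2 (successors {2, 3, 6}): φ is false.
  3 (successors {0, 2, 3, 4, 6}): φ is true.
  4 (successors {2, 5, 6}): φ is false.
  5 (successors {1, 3}): φ is false.
  6 (successors {2, 4, 6}): φ is false.
For instance, at 6:
  At 6: Dia s is true, Dia (p and q) is false, so Dia s and Dia (p and q) is false.
    At 6: Dia s requires s at some successor in {2, 4, 6}.
      s holds at 2, so Dia s is true at 6.
    At 6: Dia (p and q) requires p and q at some successor in {2, 4, 6}.
      At 2: p and q is false.
      At 4: p and q is false.
      At 6: p and q is false.
    So Dia (p and q) is false at 6.
Satisfying worlds: {0, 3}

0, 3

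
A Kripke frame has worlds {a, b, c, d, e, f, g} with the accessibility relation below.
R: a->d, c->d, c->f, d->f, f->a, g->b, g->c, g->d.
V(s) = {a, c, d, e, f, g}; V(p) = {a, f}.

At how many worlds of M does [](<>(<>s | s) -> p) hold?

Let φ = [](<>(<>s | s) -> p). Evaluate φ at each world:
  a (successors {d}): φ is false.
  b (successors ∅): φ is true.
  c (successors {d, f}): φ is false.
  d (successors {f}): φ is true.
  e (successors ∅): φ is true.
  f (successors {a}): φ is true.
  g (successors {b, c, d}): φ is false.
For instance, at f:
  At f: [](<>(<>s | s) -> p) requires <>(<>s | s) -> p at every successor {a}.
      At a: <>(<>s | s) is true, p is true, so <>(<>s | s) -> p is true.
  So [](<>(<>s | s) -> p) is true at f.
Satisfying worlds: {b, d, e, f}

4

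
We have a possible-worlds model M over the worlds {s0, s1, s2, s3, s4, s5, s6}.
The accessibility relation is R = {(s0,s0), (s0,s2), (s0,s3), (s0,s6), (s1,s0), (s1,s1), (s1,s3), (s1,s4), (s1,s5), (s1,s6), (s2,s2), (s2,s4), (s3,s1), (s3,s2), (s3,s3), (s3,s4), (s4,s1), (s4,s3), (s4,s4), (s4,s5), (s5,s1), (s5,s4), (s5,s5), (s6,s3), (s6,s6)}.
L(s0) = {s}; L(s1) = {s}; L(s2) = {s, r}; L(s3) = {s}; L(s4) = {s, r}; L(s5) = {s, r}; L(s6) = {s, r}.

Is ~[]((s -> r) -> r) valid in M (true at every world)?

Let φ = ~[]((s -> r) -> r). Evaluate φ at each world:
  s0 (successors {s0, s2, s3, s6}): φ is false.
  s1 (successors {s0, s1, s3, s4, s5, s6}): φ is false.
  s2 (successors {s2, s4}): φ is false.
  s3 (successors {s1, s2, s3, s4}): φ is false.
  s4 (successors {s1, s3, s4, s5}): φ is false.
  s5 (successors {s1, s4, s5}): φ is false.
  s6 (successors {s3, s6}): φ is false.
Detail at s0 (counterexample):
  At s0: []((s -> r) -> r) is true, so ~[]((s -> r) -> r) is false.
    At s0: []((s -> r) -> r) requires (s -> r) -> r at every successor {s0, s2, s3, s6}.
      At s0: (s -> r) -> r is true.
      At s2: (s -> r) -> r is true.
      At s3: (s -> r) -> r is true.
      At s6: (s -> r) -> r is true.
    So []((s -> r) -> r) is true at s0.

No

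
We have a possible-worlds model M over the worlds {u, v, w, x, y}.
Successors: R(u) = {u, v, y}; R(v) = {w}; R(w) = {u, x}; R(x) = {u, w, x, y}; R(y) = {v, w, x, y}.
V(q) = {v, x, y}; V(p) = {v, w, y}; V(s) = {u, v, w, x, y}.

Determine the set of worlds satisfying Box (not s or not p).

Let φ = Box (not s or not p). Evaluate φ at each world:
  u (successors {u, v, y}): φ is false.
  v (successors {w}): φ is false.
  w (successors {u, x}): φ is true.
  x (successors {u, w, x, y}): φ is false.
  y (successors {v, w, x, y}): φ is false.
For instance, at x:
  At x: Box (not s or not p) requires not s or not p at every successor {u, w, x, y}.
    not s or not p fails at w, so Box (not s or not p) is false at x.
Satisfying worlds: {w}

w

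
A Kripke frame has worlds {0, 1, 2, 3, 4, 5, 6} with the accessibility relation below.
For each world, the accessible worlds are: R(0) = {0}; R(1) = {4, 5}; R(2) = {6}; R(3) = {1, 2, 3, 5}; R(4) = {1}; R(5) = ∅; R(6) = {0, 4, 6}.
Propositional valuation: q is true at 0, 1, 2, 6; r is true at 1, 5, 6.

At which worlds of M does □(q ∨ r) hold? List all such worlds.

0, 2, 4, 5

Let φ = □(q ∨ r). Evaluate φ at each world:
  0 (successors {0}): φ is true.
  1 (successors {4, 5}): φ is false.
  2 (successors {6}): φ is true.
  3 (successors {1, 2, 3, 5}): φ is false.
  4 (successors {1}): φ is true.
  5 (successors ∅): φ is true.
  6 (successors {0, 4, 6}): φ is false.
For instance, at 6:
  At 6: □(q ∨ r) requires q ∨ r at every successor {0, 4, 6}.
    q ∨ r fails at 4, so □(q ∨ r) is false at 6.
Satisfying worlds: {0, 2, 4, 5}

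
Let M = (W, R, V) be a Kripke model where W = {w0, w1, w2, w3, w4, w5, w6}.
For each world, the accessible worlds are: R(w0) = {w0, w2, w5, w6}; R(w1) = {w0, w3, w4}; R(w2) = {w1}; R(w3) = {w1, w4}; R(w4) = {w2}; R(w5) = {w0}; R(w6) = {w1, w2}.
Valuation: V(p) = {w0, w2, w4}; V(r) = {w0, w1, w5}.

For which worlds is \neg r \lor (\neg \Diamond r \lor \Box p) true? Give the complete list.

w2, w3, w4, w5, w6

Recall that \Box ψ holds at a world iff ψ holds at every accessible world, and \Diamond ψ holds iff ψ holds at some accessible world.
Let φ = \neg r \lor (\neg \Diamond r \lor \Box p). Evaluate φ at each world:
  w0 (successors {w0, w2, w5, w6}): φ is false.
  w1 (successors {w0, w3, w4}): φ is false.
  w2 (successors {w1}): φ is true.
  w3 (successors {w1, w4}): φ is true.
  w4 (successors {w2}): φ is true.
  w5 (successors {w0}): φ is true.
  w6 (successors {w1, w2}): φ is true.
For instance, at w2:
  At w2: \neg r is true, \neg \Diamond r \lor \Box p is false, so \neg r \lor (\neg \Diamond r \lor \Box p) is true.
    At w2: \neg \Diamond r is false, \Box p is false, so \neg \Diamond r \lor \Box p is false.
      At w2: \Diamond r is true, so \neg \Diamond r is false.
      At w2: \Box p requires p at every successor {w1}.
        p fails at w1, so \Box p is false at w2.
Satisfying worlds: {w2, w3, w4, w5, w6}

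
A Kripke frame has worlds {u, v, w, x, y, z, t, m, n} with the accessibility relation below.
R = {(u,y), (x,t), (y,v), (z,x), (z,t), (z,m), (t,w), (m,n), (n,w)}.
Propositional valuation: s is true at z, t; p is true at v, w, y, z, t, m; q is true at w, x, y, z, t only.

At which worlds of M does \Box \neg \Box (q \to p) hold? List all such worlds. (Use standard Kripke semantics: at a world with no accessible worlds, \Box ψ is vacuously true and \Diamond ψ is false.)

Let φ = \Box \neg \Box (q \to p). Evaluate φ at each world:
  u (successors {y}): φ is false.
  v (successors ∅): φ is true.
  w (successors ∅): φ is true.
  x (successors {t}): φ is false.
  y (successors {v}): φ is false.
  z (successors {x, t, m}): φ is false.
  t (successors {w}): φ is false.
  m (successors {n}): φ is false.
  n (successors {w}): φ is false.
For instance, at z:
  At z: \Box \neg \Box (q \to p) requires \neg \Box (q \to p) at every successor {x, t, m}.
    \neg \Box (q \to p) fails at x, so \Box \neg \Box (q \to p) is false at z.
      At x: \Box (q \to p) is true, so \neg \Box (q \to p) is false.
Satisfying worlds: {v, w}

v, w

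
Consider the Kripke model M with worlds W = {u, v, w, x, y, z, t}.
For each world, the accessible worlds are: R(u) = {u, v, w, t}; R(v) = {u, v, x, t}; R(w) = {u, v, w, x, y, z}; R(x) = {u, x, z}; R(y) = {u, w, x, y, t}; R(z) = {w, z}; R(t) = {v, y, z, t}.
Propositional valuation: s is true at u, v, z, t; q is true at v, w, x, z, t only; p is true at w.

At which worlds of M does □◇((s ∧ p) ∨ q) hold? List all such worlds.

Let φ = □◇((s ∧ p) ∨ q). Evaluate φ at each world:
  u (successors {u, v, w, t}): φ is true.
  v (successors {u, v, x, t}): φ is true.
  w (successors {u, v, w, x, y, z}): φ is true.
  x (successors {u, x, z}): φ is true.
  y (successors {u, w, x, y, t}): φ is true.
  z (successors {w, z}): φ is true.
  t (successors {v, y, z, t}): φ is true.
For instance, at v:
  At v: □◇((s ∧ p) ∨ q) requires ◇((s ∧ p) ∨ q) at every successor {u, v, x, t}.
    At u: ◇((s ∧ p) ∨ q) is true.
    At v: ◇((s ∧ p) ∨ q) is true.
    At x: ◇((s ∧ p) ∨ q) is true.
    At t: ◇((s ∧ p) ∨ q) is true.
  So □◇((s ∧ p) ∨ q) is true at v.
Satisfying worlds: {u, v, w, x, y, z, t}

u, v, w, x, y, z, t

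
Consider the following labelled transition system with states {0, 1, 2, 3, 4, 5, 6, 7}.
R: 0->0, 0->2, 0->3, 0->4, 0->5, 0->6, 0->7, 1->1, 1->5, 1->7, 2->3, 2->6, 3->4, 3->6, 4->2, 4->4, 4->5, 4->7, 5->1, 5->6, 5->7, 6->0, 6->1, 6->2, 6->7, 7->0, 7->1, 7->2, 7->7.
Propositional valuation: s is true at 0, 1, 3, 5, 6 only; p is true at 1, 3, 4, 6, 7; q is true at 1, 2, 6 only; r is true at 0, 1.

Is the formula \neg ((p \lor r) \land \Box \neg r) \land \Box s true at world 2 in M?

Yes

Recall that \Box ψ holds at a world iff ψ holds at every accessible world, and \Diamond ψ holds iff ψ holds at some accessible world.
At 2: \neg ((p \lor r) \land \Box \neg r) is true, \Box s is true, so \neg ((p \lor r) \land \Box \neg r) \land \Box s is true.
  At 2: (p \lor r) \land \Box \neg r is false, so \neg ((p \lor r) \land \Box \neg r) is true.
    At 2: p \lor r is false, \Box \neg r is true, so (p \lor r) \land \Box \neg r is false.
      At 2: \Box \neg r requires \neg r at every successor {3, 6}.
        At 3: \neg r is true.
        At 6: \neg r is true.
      So \Box \neg r is true at 2.
  At 2: \Box s requires s at every successor {3, 6}.
    At 3: s is true.
    At 6: s is true.
  So \Box s is true at 2.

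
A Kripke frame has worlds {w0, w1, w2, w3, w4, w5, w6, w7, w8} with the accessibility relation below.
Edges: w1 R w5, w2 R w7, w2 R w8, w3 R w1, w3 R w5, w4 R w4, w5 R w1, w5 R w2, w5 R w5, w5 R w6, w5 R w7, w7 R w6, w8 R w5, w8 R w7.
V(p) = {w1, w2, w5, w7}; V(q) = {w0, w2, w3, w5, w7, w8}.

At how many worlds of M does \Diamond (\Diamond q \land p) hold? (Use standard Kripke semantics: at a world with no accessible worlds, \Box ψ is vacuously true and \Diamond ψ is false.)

Let φ = \Diamond (\Diamond q \land p). Evaluate φ at each world:
  w0 (successors ∅): φ is false.
  w1 (successors {w5}): φ is true.
  w2 (successors {w7, w8}): φ is false.
  w3 (successors {w1, w5}): φ is true.
  w4 (successors {w4}): φ is false.
  w5 (successors {w1, w2, w5, w6, w7}): φ is true.
  w6 (successors ∅): φ is false.
  w7 (successors {w6}): φ is false.
  w8 (successors {w5, w7}): φ is true.
For instance, at w2:
  At w2: \Diamond (\Diamond q \land p) requires \Diamond q \land p at some successor in {w7, w8}.
    At w7: \Diamond q \land p is false.
    At w8: \Diamond q \land p is false.
  So \Diamond (\Diamond q \land p) is false at w2.
Satisfying worlds: {w1, w3, w5, w8}

4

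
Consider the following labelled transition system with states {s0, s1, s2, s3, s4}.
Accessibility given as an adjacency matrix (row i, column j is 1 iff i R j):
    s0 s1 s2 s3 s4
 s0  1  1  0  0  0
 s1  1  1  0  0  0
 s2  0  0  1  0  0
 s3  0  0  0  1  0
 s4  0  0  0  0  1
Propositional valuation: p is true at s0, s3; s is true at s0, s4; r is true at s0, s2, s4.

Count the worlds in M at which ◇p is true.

3

Recall that ◇ψ holds at a world iff ψ holds at some accessible world.
Let φ = ◇p. Evaluate φ at each world:
  s0 (successors {s0, s1}): φ is true.
  s1 (successors {s0, s1}): φ is true.
  s2 (successors {s2}): φ is false.
  s3 (successors {s3}): φ is true.
  s4 (successors {s4}): φ is false.
For instance, at s1:
  At s1: ◇p requires p at some successor in {s0, s1}.
    p holds at s0, so ◇p is true at s1.
Satisfying worlds: {s0, s1, s3}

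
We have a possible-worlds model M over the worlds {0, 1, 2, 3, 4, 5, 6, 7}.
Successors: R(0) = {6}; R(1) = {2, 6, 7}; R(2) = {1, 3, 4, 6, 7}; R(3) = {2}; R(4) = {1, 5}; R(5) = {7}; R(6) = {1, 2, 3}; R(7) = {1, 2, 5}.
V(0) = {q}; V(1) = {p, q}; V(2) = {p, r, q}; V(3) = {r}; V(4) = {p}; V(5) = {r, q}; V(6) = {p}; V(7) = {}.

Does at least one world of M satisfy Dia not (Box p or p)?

Yes

Let φ = Dia not (Box p or p). Evaluate φ at each world:
  0 (successors {6}): φ is false.
  1 (successors {2, 6, 7}): φ is true.
  2 (successors {1, 3, 4, 6, 7}): φ is true.
  3 (successors {2}): φ is false.
  4 (successors {1, 5}): φ is true.
  5 (successors {7}): φ is true.
  6 (successors {1, 2, 3}): φ is false.
  7 (successors {1, 2, 5}): φ is true.
Detail at 1 (witness):
  At 1: Dia not (Box p or p) requires not (Box p or p) at some successor in {2, 6, 7}.
    not (Box p or p) holds at 7, so Dia not (Box p or p) is true at 1.
      At 7: Box p or p is false, so not (Box p or p) is true.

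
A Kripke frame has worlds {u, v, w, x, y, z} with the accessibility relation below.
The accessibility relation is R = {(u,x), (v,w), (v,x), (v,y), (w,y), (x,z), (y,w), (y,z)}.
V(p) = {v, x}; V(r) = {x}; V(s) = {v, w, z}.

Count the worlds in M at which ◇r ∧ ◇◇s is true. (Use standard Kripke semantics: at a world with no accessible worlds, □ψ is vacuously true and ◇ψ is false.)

2

Let φ = ◇r ∧ ◇◇s. Evaluate φ at each world:
  u (successors {x}): φ is true.
  v (successors {w, x, y}): φ is true.
  w (successors {y}): φ is false.
  x (successors {z}): φ is false.
  y (successors {w, z}): φ is false.
  z (successors ∅): φ is false.
For instance, at v:
  At v: ◇r is true, ◇◇s is true, so ◇r ∧ ◇◇s is true.
    At v: ◇r requires r at some successor in {w, x, y}.
      r holds at x, so ◇r is true at v.
    At v: ◇◇s requires ◇s at some successor in {w, x, y}.
      ◇s holds at x, so ◇◇s is true at v.
Satisfying worlds: {u, v}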